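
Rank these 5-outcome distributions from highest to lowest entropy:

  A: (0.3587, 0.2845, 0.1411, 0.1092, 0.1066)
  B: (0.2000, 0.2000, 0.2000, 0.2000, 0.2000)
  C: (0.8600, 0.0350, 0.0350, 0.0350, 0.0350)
B > A > C

Key insight: Entropy is maximized by uniform distributions and minimized by concentrated distributions.

- Uniform distributions have maximum entropy log₂(5) = 2.3219 bits
- The more "peaked" or concentrated a distribution, the lower its entropy

Entropies:
  H(A) = 2.1383 bits
  H(B) = 2.3219 bits
  H(C) = 0.8642 bits

Ranking: B > A > C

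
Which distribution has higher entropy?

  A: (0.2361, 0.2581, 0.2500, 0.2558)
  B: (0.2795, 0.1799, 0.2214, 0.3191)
A

Both distributions are close to uniform, making this a harder comparison.

H(A) = 1.9992 bits
H(B) = 1.9667 bits

The distribution closer to uniform has higher entropy.
Answer: A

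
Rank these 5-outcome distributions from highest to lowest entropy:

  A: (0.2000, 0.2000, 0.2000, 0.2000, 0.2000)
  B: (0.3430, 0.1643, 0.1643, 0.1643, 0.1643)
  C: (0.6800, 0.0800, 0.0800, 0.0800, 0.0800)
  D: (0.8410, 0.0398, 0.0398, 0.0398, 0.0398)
A > B > C > D

Key insight: Entropy is maximized by uniform distributions and minimized by concentrated distributions.

Entropies:
  H(A) = 2.3219 bits
  H(B) = 2.2417 bits
  H(C) = 1.5444 bits
  H(D) = 0.9499 bits

Ranking: A > B > C > D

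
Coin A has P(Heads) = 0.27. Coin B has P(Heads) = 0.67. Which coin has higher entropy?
B

For binary distributions, entropy is maximized at p=0.5 and decreases as p moves toward 0 or 1.

H(A) = H(0.27) = 0.8415 bits
H(B) = H(0.67) = 0.9149 bits

Distribution B (p=0.67) is closer to uniform (p=0.5), so it has higher entropy.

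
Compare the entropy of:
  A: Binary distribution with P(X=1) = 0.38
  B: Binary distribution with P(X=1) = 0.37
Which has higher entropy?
A

For binary distributions, entropy is maximized at p=0.5 and decreases as p moves toward 0 or 1.

H(A) = H(0.38) = 0.9580 bits
H(B) = H(0.37) = 0.9507 bits

Distribution A (p=0.38) is closer to uniform (p=0.5), so it has higher entropy.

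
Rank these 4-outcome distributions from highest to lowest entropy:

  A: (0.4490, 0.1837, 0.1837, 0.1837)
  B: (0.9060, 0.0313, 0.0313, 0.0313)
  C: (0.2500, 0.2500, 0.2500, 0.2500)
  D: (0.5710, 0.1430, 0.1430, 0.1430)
C > A > D > B

Key insight: Entropy is maximized by uniform distributions and minimized by concentrated distributions.

Entropies:
  H(A) = 1.8658 bits
  H(B) = 0.5987 bits
  H(C) = 2.0000 bits
  H(D) = 1.6654 bits

Ranking: C > A > D > B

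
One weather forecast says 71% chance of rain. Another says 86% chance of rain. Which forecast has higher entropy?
71% forecast

Treat each forecast as a Bernoulli distribution. Binary entropy is maximized at p=0.5 and falls off symmetrically toward 0 or 1. The 71% forecast is closer to 50%, so it is more uncertain. H(71%) ≈ 0.869 bits, H(86%) ≈ 0.584 bits.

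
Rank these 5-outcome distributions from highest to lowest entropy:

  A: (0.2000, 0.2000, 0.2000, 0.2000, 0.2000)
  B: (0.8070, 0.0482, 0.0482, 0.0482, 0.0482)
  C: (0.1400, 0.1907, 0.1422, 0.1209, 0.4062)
A > C > B

Key insight: Entropy is maximized by uniform distributions and minimized by concentrated distributions.

- Uniform distributions have maximum entropy log₂(5) = 2.3219 bits
- The more "peaked" or concentrated a distribution, the lower its entropy

Entropies:
  H(A) = 2.3219 bits
  H(B) = 1.0937 bits
  H(C) = 2.1497 bits

Ranking: A > C > B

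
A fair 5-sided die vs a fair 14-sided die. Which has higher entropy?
14-sided die

Both are uniform distributions; for uniform over n outcomes, H = log₂(n). H(5-sided) = log₂(5) = 2.322 bits and H(14-sided) = log₂(14) = 3.807 bits. More outcomes in a uniform distribution means higher entropy.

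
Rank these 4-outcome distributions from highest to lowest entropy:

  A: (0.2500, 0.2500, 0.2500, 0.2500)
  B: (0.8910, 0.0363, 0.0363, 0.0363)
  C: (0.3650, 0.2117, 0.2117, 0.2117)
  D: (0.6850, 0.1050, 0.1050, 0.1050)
A > C > D > B

Key insight: Entropy is maximized by uniform distributions and minimized by concentrated distributions.

Entropies:
  H(A) = 2.0000 bits
  H(B) = 0.6697 bits
  H(C) = 1.9532 bits
  H(D) = 1.3981 bits

Ranking: A > C > D > B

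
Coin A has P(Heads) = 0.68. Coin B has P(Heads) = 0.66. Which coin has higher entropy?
B

For binary distributions, entropy is maximized at p=0.5 and decreases as p moves toward 0 or 1.

H(A) = H(0.68) = 0.9044 bits
H(B) = H(0.66) = 0.9248 bits

Distribution B (p=0.66) is closer to uniform (p=0.5), so it has higher entropy.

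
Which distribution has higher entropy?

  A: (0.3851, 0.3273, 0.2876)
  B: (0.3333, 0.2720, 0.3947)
A

Both distributions are close to uniform, making this a harder comparison.

H(A) = 1.5746 bits
H(B) = 1.5686 bits

The distribution closer to uniform has higher entropy.
Answer: A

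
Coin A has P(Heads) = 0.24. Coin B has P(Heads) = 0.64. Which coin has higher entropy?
B

For binary distributions, entropy is maximized at p=0.5 and decreases as p moves toward 0 or 1.

H(A) = H(0.24) = 0.7950 bits
H(B) = H(0.64) = 0.9427 bits

Distribution B (p=0.64) is closer to uniform (p=0.5), so it has higher entropy.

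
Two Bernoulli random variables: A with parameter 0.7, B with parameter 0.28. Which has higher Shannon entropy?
A

For binary distributions, entropy is maximized at p=0.5 and decreases as p moves toward 0 or 1.

H(A) = H(0.7) = 0.8813 bits
H(B) = H(0.28) = 0.8555 bits

Distribution A (p=0.7) is closer to uniform (p=0.5), so it has higher entropy.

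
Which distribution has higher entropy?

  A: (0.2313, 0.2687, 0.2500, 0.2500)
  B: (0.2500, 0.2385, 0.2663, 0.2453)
B

Both distributions are close to uniform, making this a harder comparison.

H(A) = 1.9980 bits
H(B) = 1.9988 bits

The distribution closer to uniform has higher entropy.
Answer: B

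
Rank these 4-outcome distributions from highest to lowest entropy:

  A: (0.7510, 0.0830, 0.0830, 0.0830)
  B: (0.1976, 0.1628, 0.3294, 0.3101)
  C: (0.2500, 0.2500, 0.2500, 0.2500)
C > B > A

Key insight: Entropy is maximized by uniform distributions and minimized by concentrated distributions.

- Uniform distributions have maximum entropy log₂(4) = 2.0000 bits
- The more "peaked" or concentrated a distribution, the lower its entropy

Entropies:
  H(A) = 1.2043 bits
  H(B) = 1.9402 bits
  H(C) = 2.0000 bits

Ranking: C > B > A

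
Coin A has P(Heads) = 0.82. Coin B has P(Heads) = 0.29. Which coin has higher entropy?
B

For binary distributions, entropy is maximized at p=0.5 and decreases as p moves toward 0 or 1.

H(A) = H(0.82) = 0.6801 bits
H(B) = H(0.29) = 0.8687 bits

Distribution B (p=0.29) is closer to uniform (p=0.5), so it has higher entropy.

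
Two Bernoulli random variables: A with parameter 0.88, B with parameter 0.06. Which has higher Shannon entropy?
A

For binary distributions, entropy is maximized at p=0.5 and decreases as p moves toward 0 or 1.

H(A) = H(0.88) = 0.5294 bits
H(B) = H(0.06) = 0.3274 bits

Distribution A (p=0.88) is closer to uniform (p=0.5), so it has higher entropy.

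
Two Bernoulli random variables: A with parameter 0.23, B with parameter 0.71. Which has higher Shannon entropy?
B

For binary distributions, entropy is maximized at p=0.5 and decreases as p moves toward 0 or 1.

H(A) = H(0.23) = 0.7780 bits
H(B) = H(0.71) = 0.8687 bits

Distribution B (p=0.71) is closer to uniform (p=0.5), so it has higher entropy.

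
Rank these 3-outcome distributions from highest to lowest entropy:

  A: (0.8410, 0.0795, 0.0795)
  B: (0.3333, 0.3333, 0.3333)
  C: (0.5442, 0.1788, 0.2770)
B > C > A

Key insight: Entropy is maximized by uniform distributions and minimized by concentrated distributions.

- Uniform distributions have maximum entropy log₂(3) = 1.5850 bits
- The more "peaked" or concentrated a distribution, the lower its entropy

Entropies:
  H(A) = 0.7909 bits
  H(B) = 1.5850 bits
  H(C) = 1.4348 bits

Ranking: B > C > A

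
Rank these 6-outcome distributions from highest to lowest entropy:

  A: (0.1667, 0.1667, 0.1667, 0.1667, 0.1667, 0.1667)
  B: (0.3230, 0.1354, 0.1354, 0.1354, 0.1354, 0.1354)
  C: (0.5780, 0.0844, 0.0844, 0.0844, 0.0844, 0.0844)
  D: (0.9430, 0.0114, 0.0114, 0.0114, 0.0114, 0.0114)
A > B > C > D

Key insight: Entropy is maximized by uniform distributions and minimized by concentrated distributions.

Entropies:
  H(A) = 2.5850 bits
  H(B) = 2.4796 bits
  H(C) = 1.9622 bits
  H(D) = 0.4478 bits

Ranking: A > B > C > D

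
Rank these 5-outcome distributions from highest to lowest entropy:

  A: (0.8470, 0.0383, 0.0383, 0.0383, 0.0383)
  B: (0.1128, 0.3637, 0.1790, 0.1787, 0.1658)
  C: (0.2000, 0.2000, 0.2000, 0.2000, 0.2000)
C > B > A

Key insight: Entropy is maximized by uniform distributions and minimized by concentrated distributions.

- Uniform distributions have maximum entropy log₂(5) = 2.3219 bits
- The more "peaked" or concentrated a distribution, the lower its entropy

Entropies:
  H(A) = 0.9233 bits
  H(B) = 2.2039 bits
  H(C) = 2.3219 bits

Ranking: C > B > A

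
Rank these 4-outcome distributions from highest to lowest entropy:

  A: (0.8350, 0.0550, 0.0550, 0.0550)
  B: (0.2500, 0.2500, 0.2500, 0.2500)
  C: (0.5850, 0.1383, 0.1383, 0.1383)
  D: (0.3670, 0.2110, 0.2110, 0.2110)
B > D > C > A

Key insight: Entropy is maximized by uniform distributions and minimized by concentrated distributions.

Entropies:
  H(A) = 0.9077 bits
  H(B) = 2.0000 bits
  H(C) = 1.6368 bits
  H(D) = 1.9516 bits

Ranking: B > D > C > A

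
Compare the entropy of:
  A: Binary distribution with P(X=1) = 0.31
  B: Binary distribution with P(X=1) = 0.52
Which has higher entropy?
B

For binary distributions, entropy is maximized at p=0.5 and decreases as p moves toward 0 or 1.

H(A) = H(0.31) = 0.8932 bits
H(B) = H(0.52) = 0.9988 bits

Distribution B (p=0.52) is closer to uniform (p=0.5), so it has higher entropy.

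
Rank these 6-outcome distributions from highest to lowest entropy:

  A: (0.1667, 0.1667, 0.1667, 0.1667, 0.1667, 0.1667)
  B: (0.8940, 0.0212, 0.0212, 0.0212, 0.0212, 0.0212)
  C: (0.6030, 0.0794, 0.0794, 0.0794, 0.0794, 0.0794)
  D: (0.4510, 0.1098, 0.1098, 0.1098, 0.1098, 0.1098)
A > D > C > B

Key insight: Entropy is maximized by uniform distributions and minimized by concentrated distributions.

Entropies:
  H(A) = 2.5850 bits
  H(B) = 0.7339 bits
  H(C) = 1.8910 bits
  H(D) = 2.2678 bits

Ranking: A > D > C > B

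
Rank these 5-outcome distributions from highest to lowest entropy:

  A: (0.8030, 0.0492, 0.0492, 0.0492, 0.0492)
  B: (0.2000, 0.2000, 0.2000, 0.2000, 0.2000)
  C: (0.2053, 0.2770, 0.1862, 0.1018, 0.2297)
B > C > A

Key insight: Entropy is maximized by uniform distributions and minimized by concentrated distributions.

- Uniform distributions have maximum entropy log₂(5) = 2.3219 bits
- The more "peaked" or concentrated a distribution, the lower its entropy

Entropies:
  H(A) = 1.1099 bits
  H(B) = 2.3219 bits
  H(C) = 2.2565 bits

Ranking: B > C > A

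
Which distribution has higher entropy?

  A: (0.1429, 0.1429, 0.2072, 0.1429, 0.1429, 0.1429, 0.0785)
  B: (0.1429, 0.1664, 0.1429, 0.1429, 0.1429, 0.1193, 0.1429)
B

Both distributions are close to uniform, making this a harder comparison.

H(A) = 2.7640 bits
H(B) = 2.8017 bits

The distribution closer to uniform has higher entropy.
Answer: B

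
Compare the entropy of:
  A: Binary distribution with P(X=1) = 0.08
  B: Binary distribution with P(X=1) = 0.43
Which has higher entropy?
B

For binary distributions, entropy is maximized at p=0.5 and decreases as p moves toward 0 or 1.

H(A) = H(0.08) = 0.4022 bits
H(B) = H(0.43) = 0.9858 bits

Distribution B (p=0.43) is closer to uniform (p=0.5), so it has higher entropy.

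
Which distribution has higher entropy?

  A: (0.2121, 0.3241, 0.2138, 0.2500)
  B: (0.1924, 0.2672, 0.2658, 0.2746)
B

Both distributions are close to uniform, making this a harder comparison.

H(A) = 1.9772 bits
H(B) = 1.9864 bits

The distribution closer to uniform has higher entropy.
Answer: B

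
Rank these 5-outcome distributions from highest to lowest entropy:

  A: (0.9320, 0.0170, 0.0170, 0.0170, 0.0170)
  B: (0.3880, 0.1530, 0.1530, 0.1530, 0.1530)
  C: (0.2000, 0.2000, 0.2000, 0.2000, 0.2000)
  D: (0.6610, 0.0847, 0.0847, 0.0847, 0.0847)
C > B > D > A

Key insight: Entropy is maximized by uniform distributions and minimized by concentrated distributions.

Entropies:
  H(A) = 0.4944 bits
  H(B) = 2.1875 bits
  H(C) = 2.3219 bits
  H(D) = 1.6019 bits

Ranking: C > B > D > A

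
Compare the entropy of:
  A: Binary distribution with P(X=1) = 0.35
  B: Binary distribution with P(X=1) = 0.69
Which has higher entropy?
A

For binary distributions, entropy is maximized at p=0.5 and decreases as p moves toward 0 or 1.

H(A) = H(0.35) = 0.9341 bits
H(B) = H(0.69) = 0.8932 bits

Distribution A (p=0.35) is closer to uniform (p=0.5), so it has higher entropy.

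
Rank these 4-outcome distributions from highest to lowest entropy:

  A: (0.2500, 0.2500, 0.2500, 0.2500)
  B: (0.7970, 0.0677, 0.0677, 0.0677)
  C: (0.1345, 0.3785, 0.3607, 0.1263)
A > C > B

Key insight: Entropy is maximized by uniform distributions and minimized by concentrated distributions.

- Uniform distributions have maximum entropy log₂(4) = 2.0000 bits
- The more "peaked" or concentrated a distribution, the lower its entropy

Entropies:
  H(A) = 2.0000 bits
  H(B) = 1.0496 bits
  H(C) = 1.8275 bits

Ranking: A > C > B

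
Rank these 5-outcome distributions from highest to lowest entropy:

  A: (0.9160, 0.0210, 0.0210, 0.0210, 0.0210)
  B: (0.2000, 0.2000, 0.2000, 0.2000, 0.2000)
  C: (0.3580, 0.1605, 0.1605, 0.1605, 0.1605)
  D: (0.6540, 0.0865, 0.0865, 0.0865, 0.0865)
B > C > D > A

Key insight: Entropy is maximized by uniform distributions and minimized by concentrated distributions.

Entropies:
  H(A) = 0.5841 bits
  H(B) = 2.3219 bits
  H(C) = 2.2250 bits
  H(D) = 1.6224 bits

Ranking: B > C > D > A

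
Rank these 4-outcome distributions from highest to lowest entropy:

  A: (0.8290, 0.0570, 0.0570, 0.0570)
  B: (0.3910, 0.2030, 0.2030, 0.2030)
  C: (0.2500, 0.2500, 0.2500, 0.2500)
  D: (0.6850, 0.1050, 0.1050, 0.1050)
C > B > D > A

Key insight: Entropy is maximized by uniform distributions and minimized by concentrated distributions.

Entropies:
  H(A) = 0.9310 bits
  H(B) = 1.9307 bits
  H(C) = 2.0000 bits
  H(D) = 1.3981 bits

Ranking: C > B > D > A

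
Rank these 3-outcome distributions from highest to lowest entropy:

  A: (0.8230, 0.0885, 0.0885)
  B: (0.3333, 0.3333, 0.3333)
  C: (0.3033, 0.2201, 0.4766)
B > C > A

Key insight: Entropy is maximized by uniform distributions and minimized by concentrated distributions.

- Uniform distributions have maximum entropy log₂(3) = 1.5850 bits
- The more "peaked" or concentrated a distribution, the lower its entropy

Entropies:
  H(A) = 0.8505 bits
  H(B) = 1.5850 bits
  H(C) = 1.5122 bits

Ranking: B > C > A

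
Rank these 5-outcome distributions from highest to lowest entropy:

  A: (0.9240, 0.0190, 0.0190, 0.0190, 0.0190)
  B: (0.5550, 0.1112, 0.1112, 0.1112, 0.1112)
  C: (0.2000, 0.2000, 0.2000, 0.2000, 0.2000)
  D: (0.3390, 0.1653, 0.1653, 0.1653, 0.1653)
C > D > B > A

Key insight: Entropy is maximized by uniform distributions and minimized by concentrated distributions.

Entropies:
  H(A) = 0.5399 bits
  H(B) = 1.8813 bits
  H(C) = 2.3219 bits
  H(D) = 2.2459 bits

Ranking: C > D > B > A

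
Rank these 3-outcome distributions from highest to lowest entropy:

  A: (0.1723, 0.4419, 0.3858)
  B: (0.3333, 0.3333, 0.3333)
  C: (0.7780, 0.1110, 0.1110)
B > A > C

Key insight: Entropy is maximized by uniform distributions and minimized by concentrated distributions.

- Uniform distributions have maximum entropy log₂(3) = 1.5850 bits
- The more "peaked" or concentrated a distribution, the lower its entropy

Entropies:
  H(A) = 1.4878 bits
  H(B) = 1.5850 bits
  H(C) = 0.9858 bits

Ranking: B > A > C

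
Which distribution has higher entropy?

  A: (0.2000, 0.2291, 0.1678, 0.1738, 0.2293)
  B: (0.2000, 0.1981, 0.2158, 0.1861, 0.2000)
B

Both distributions are close to uniform, making this a harder comparison.

H(A) = 2.3095 bits
H(B) = 2.3203 bits

The distribution closer to uniform has higher entropy.
Answer: B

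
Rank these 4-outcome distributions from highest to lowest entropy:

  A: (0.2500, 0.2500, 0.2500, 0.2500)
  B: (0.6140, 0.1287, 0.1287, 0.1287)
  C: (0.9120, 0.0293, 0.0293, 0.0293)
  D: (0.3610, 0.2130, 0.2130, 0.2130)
A > D > B > C

Key insight: Entropy is maximized by uniform distributions and minimized by concentrated distributions.

Entropies:
  H(A) = 2.0000 bits
  H(B) = 1.5740 bits
  H(C) = 0.5692 bits
  H(D) = 1.9563 bits

Ranking: A > D > B > C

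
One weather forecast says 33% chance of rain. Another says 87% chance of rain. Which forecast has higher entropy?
33% forecast

Treat each forecast as a Bernoulli distribution. Binary entropy is maximized at p=0.5 and falls off symmetrically toward 0 or 1. The 33% forecast is closer to 50%, so it is more uncertain. H(33%) ≈ 0.915 bits, H(87%) ≈ 0.557 bits.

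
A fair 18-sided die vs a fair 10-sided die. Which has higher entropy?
18-sided die

Both are uniform distributions; for uniform over n outcomes, H = log₂(n). H(18-sided) = log₂(18) = 4.170 bits and H(10-sided) = log₂(10) = 3.322 bits. More outcomes in a uniform distribution means higher entropy.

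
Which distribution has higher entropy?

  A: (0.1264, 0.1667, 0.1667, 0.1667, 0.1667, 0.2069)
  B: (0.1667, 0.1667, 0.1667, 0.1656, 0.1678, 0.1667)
B

Both distributions are close to uniform, making this a harder comparison.

H(A) = 2.5708 bits
H(B) = 2.5850 bits

The distribution closer to uniform has higher entropy.
Answer: B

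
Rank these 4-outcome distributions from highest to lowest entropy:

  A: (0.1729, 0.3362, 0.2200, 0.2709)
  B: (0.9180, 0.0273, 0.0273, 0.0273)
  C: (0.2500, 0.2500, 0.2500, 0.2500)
C > A > B

Key insight: Entropy is maximized by uniform distributions and minimized by concentrated distributions.

- Uniform distributions have maximum entropy log₂(4) = 2.0000 bits
- The more "peaked" or concentrated a distribution, the lower its entropy

Entropies:
  H(A) = 1.9574 bits
  H(B) = 0.5392 bits
  H(C) = 2.0000 bits

Ranking: C > A > B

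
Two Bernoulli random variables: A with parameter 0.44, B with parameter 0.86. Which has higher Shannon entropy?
A

For binary distributions, entropy is maximized at p=0.5 and decreases as p moves toward 0 or 1.

H(A) = H(0.44) = 0.9896 bits
H(B) = H(0.86) = 0.5842 bits

Distribution A (p=0.44) is closer to uniform (p=0.5), so it has higher entropy.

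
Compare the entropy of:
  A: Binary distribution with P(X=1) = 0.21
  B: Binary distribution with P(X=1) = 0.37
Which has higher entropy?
B

For binary distributions, entropy is maximized at p=0.5 and decreases as p moves toward 0 or 1.

H(A) = H(0.21) = 0.7415 bits
H(B) = H(0.37) = 0.9507 bits

Distribution B (p=0.37) is closer to uniform (p=0.5), so it has higher entropy.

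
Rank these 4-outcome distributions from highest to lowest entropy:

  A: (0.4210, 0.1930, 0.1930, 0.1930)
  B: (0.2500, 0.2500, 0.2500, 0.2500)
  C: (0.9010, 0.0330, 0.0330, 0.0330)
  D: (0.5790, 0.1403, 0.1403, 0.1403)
B > A > D > C

Key insight: Entropy is maximized by uniform distributions and minimized by concentrated distributions.

Entropies:
  H(A) = 1.8996 bits
  H(B) = 2.0000 bits
  H(C) = 0.6227 bits
  H(D) = 1.6492 bits

Ranking: B > A > D > C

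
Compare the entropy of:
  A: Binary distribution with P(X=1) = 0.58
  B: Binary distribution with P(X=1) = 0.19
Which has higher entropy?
A

For binary distributions, entropy is maximized at p=0.5 and decreases as p moves toward 0 or 1.

H(A) = H(0.58) = 0.9815 bits
H(B) = H(0.19) = 0.7015 bits

Distribution A (p=0.58) is closer to uniform (p=0.5), so it has higher entropy.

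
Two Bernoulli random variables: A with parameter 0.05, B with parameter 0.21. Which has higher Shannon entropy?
B

For binary distributions, entropy is maximized at p=0.5 and decreases as p moves toward 0 or 1.

H(A) = H(0.05) = 0.2864 bits
H(B) = H(0.21) = 0.7415 bits

Distribution B (p=0.21) is closer to uniform (p=0.5), so it has higher entropy.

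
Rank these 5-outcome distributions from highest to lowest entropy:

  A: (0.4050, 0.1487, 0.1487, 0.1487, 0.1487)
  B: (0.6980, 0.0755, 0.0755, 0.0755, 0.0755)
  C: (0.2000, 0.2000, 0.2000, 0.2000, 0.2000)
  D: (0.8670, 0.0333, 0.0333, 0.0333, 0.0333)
C > A > B > D

Key insight: Entropy is maximized by uniform distributions and minimized by concentrated distributions.

Entropies:
  H(A) = 2.1638 bits
  H(B) = 1.4877 bits
  H(C) = 2.3219 bits
  H(D) = 0.8316 bits

Ranking: C > A > B > D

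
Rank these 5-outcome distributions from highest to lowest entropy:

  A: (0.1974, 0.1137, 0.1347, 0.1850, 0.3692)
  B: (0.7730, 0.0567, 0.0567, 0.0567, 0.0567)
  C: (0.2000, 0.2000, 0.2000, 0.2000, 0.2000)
C > A > B

Key insight: Entropy is maximized by uniform distributions and minimized by concentrated distributions.

- Uniform distributions have maximum entropy log₂(5) = 2.3219 bits
- The more "peaked" or concentrated a distribution, the lower its entropy

Entropies:
  H(A) = 2.1894 bits
  H(B) = 1.2267 bits
  H(C) = 2.3219 bits

Ranking: C > A > B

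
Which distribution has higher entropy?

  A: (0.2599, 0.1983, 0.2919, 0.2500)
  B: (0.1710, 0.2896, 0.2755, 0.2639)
A

Both distributions are close to uniform, making this a harder comparison.

H(A) = 1.9866 bits
H(B) = 1.9731 bits

The distribution closer to uniform has higher entropy.
Answer: A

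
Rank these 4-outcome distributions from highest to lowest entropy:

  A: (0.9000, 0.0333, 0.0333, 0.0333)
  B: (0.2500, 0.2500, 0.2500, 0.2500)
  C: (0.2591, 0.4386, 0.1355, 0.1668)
B > C > A

Key insight: Entropy is maximized by uniform distributions and minimized by concentrated distributions.

- Uniform distributions have maximum entropy log₂(4) = 2.0000 bits
- The more "peaked" or concentrated a distribution, the lower its entropy

Entropies:
  H(A) = 0.6275 bits
  H(B) = 2.0000 bits
  H(C) = 1.8480 bits

Ranking: B > C > A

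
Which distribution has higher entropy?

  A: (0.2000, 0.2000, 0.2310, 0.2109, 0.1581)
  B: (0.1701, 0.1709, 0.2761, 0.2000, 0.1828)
A

Both distributions are close to uniform, making this a harder comparison.

H(A) = 2.3114 bits
H(B) = 2.2956 bits

The distribution closer to uniform has higher entropy.
Answer: A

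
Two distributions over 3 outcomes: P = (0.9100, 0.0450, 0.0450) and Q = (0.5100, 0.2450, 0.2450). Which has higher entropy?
Q

P is highly concentrated on one outcome (91%), making it nearly deterministic. Q spreads its mass more evenly (max 51%). The more spread-out distribution has higher entropy: H(P) ≈ 0.526 bits, H(Q) ≈ 1.490 bits.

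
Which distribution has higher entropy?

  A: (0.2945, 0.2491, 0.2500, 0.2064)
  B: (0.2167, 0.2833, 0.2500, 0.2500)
B

Both distributions are close to uniform, making this a harder comparison.

H(A) = 1.9888 bits
H(B) = 1.9936 bits

The distribution closer to uniform has higher entropy.
Answer: B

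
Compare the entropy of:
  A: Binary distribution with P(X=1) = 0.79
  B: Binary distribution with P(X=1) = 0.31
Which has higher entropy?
B

For binary distributions, entropy is maximized at p=0.5 and decreases as p moves toward 0 or 1.

H(A) = H(0.79) = 0.7415 bits
H(B) = H(0.31) = 0.8932 bits

Distribution B (p=0.31) is closer to uniform (p=0.5), so it has higher entropy.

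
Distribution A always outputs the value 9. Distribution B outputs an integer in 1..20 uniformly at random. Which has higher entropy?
B

A is deterministic, so H(A) = 0. B is uniform over 20 outcomes, so H(B) = log₂(20) = 4.322 bits. Any distribution with genuine randomness has higher entropy than a deterministic one.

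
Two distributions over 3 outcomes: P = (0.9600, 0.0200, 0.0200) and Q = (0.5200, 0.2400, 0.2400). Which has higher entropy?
Q

P is highly concentrated on one outcome (96%), making it nearly deterministic. Q spreads its mass more evenly (max 52%). The more spread-out distribution has higher entropy: H(P) ≈ 0.282 bits, H(Q) ≈ 1.479 bits.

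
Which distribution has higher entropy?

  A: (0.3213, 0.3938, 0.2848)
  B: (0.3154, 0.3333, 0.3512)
B

Both distributions are close to uniform, making this a harder comparison.

H(A) = 1.5718 bits
H(B) = 1.5836 bits

The distribution closer to uniform has higher entropy.
Answer: B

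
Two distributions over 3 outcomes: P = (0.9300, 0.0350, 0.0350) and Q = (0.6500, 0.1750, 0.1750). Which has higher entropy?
Q

P is highly concentrated on one outcome (93%), making it nearly deterministic. Q spreads its mass more evenly (max 65%). The more spread-out distribution has higher entropy: H(P) ≈ 0.436 bits, H(Q) ≈ 1.284 bits.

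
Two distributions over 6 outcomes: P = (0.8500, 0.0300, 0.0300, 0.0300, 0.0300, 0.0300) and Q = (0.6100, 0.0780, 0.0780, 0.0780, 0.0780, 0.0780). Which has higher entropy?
Q

P is highly concentrated on one outcome (85%), making it nearly deterministic. Q spreads its mass more evenly (max 61%). The more spread-out distribution has higher entropy: H(P) ≈ 0.958 bits, H(Q) ≈ 1.870 bits.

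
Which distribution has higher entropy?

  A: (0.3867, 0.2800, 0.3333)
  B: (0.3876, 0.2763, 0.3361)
A

Both distributions are close to uniform, making this a harder comparison.

H(A) = 1.5726 bits
H(B) = 1.5714 bits

The distribution closer to uniform has higher entropy.
Answer: A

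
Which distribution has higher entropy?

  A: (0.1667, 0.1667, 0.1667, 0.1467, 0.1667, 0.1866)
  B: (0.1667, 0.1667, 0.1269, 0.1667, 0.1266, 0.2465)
A

Both distributions are close to uniform, making this a harder comparison.

H(A) = 2.5815 bits
H(B) = 2.5459 bits

The distribution closer to uniform has higher entropy.
Answer: A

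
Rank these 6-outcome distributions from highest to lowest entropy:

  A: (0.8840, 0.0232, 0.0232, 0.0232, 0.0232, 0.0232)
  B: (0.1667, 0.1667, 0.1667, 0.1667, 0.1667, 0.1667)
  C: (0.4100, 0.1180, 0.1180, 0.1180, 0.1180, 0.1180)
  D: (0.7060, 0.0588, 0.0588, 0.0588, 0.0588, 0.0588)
B > C > D > A

Key insight: Entropy is maximized by uniform distributions and minimized by concentrated distributions.

Entropies:
  H(A) = 0.7871 bits
  H(B) = 2.5850 bits
  H(C) = 2.3464 bits
  H(D) = 1.5565 bits

Ranking: B > C > D > A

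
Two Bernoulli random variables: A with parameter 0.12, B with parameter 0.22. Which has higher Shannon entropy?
B

For binary distributions, entropy is maximized at p=0.5 and decreases as p moves toward 0 or 1.

H(A) = H(0.12) = 0.5294 bits
H(B) = H(0.22) = 0.7602 bits

Distribution B (p=0.22) is closer to uniform (p=0.5), so it has higher entropy.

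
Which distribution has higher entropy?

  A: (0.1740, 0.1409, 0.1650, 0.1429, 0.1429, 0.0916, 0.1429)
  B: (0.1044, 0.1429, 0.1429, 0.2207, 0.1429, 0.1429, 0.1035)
A

Both distributions are close to uniform, making this a harder comparison.

H(A) = 2.7852 bits
H(B) = 2.7642 bits

The distribution closer to uniform has higher entropy.
Answer: A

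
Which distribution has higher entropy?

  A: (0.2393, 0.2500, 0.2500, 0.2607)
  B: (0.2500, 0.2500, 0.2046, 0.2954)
A

Both distributions are close to uniform, making this a harder comparison.

H(A) = 1.9993 bits
H(B) = 1.9880 bits

The distribution closer to uniform has higher entropy.
Answer: A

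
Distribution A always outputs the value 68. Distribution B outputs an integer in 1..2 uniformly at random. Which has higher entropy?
B

A is deterministic, so H(A) = 0. B is uniform over 2 outcomes, so H(B) = log₂(2) = 1.000 bits. Any distribution with genuine randomness has higher entropy than a deterministic one.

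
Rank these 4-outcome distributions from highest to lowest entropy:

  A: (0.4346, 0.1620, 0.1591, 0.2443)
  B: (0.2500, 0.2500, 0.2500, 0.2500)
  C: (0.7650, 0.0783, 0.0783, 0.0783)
B > A > C

Key insight: Entropy is maximized by uniform distributions and minimized by concentrated distributions.

- Uniform distributions have maximum entropy log₂(4) = 2.0000 bits
- The more "peaked" or concentrated a distribution, the lower its entropy

Entropies:
  H(A) = 1.8665 bits
  H(B) = 2.0000 bits
  H(C) = 1.1591 bits

Ranking: B > A > C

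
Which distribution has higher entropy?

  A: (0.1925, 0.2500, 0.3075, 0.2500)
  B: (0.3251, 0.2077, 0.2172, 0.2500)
A

Both distributions are close to uniform, making this a harder comparison.

H(A) = 1.9807 bits
H(B) = 1.9764 bits

The distribution closer to uniform has higher entropy.
Answer: A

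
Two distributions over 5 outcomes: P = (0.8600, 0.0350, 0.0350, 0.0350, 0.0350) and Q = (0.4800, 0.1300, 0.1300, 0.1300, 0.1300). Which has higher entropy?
Q

P is highly concentrated on one outcome (86%), making it nearly deterministic. Q spreads its mass more evenly (max 48%). The more spread-out distribution has higher entropy: H(P) ≈ 0.864 bits, H(Q) ≈ 2.039 bits.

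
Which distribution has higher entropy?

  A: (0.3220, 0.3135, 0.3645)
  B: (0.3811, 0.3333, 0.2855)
A

Both distributions are close to uniform, making this a harder comparison.

H(A) = 1.5818 bits
H(B) = 1.5750 bits

The distribution closer to uniform has higher entropy.
Answer: A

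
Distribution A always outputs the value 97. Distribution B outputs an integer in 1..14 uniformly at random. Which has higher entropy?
B

A is deterministic, so H(A) = 0. B is uniform over 14 outcomes, so H(B) = log₂(14) = 3.807 bits. Any distribution with genuine randomness has higher entropy than a deterministic one.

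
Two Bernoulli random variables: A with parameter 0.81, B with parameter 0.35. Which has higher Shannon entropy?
B

For binary distributions, entropy is maximized at p=0.5 and decreases as p moves toward 0 or 1.

H(A) = H(0.81) = 0.7015 bits
H(B) = H(0.35) = 0.9341 bits

Distribution B (p=0.35) is closer to uniform (p=0.5), so it has higher entropy.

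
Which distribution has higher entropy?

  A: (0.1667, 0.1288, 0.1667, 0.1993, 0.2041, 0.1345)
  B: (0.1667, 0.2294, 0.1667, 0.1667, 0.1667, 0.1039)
A

Both distributions are close to uniform, making this a harder comparison.

H(A) = 2.5634 bits
H(B) = 2.5500 bits

The distribution closer to uniform has higher entropy.
Answer: A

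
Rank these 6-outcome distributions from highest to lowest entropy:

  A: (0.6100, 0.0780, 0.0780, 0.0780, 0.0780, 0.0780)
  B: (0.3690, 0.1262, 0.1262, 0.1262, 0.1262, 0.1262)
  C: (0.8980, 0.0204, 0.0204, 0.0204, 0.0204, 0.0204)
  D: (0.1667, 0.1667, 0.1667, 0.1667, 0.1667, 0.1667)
D > B > A > C

Key insight: Entropy is maximized by uniform distributions and minimized by concentrated distributions.

Entropies:
  H(A) = 1.8704 bits
  H(B) = 2.4150 bits
  H(C) = 0.7121 bits
  H(D) = 2.5850 bits

Ranking: D > B > A > C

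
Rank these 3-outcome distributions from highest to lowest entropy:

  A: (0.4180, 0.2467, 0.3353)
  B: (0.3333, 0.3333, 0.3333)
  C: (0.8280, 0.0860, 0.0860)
B > A > C

Key insight: Entropy is maximized by uniform distributions and minimized by concentrated distributions.

- Uniform distributions have maximum entropy log₂(3) = 1.5850 bits
- The more "peaked" or concentrated a distribution, the lower its entropy

Entropies:
  H(A) = 1.5527 bits
  H(B) = 1.5850 bits
  H(C) = 0.8343 bits

Ranking: B > A > C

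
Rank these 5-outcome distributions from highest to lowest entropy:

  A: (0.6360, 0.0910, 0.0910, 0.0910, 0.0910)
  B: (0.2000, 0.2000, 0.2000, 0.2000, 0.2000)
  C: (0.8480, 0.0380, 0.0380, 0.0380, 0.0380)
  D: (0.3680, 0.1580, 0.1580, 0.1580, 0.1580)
B > D > A > C

Key insight: Entropy is maximized by uniform distributions and minimized by concentrated distributions.

Entropies:
  H(A) = 1.6740 bits
  H(B) = 2.3219 bits
  H(C) = 0.9188 bits
  H(D) = 2.2131 bits

Ranking: B > D > A > C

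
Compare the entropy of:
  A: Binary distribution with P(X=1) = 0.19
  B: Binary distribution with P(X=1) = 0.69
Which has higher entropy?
B

For binary distributions, entropy is maximized at p=0.5 and decreases as p moves toward 0 or 1.

H(A) = H(0.19) = 0.7015 bits
H(B) = H(0.69) = 0.8932 bits

Distribution B (p=0.69) is closer to uniform (p=0.5), so it has higher entropy.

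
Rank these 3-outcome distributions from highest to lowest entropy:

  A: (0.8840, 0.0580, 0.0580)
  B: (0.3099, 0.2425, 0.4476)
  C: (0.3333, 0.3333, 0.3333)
C > B > A

Key insight: Entropy is maximized by uniform distributions and minimized by concentrated distributions.

- Uniform distributions have maximum entropy log₂(3) = 1.5850 bits
- The more "peaked" or concentrated a distribution, the lower its entropy

Entropies:
  H(A) = 0.6338 bits
  H(B) = 1.5385 bits
  H(C) = 1.5850 bits

Ranking: C > B > A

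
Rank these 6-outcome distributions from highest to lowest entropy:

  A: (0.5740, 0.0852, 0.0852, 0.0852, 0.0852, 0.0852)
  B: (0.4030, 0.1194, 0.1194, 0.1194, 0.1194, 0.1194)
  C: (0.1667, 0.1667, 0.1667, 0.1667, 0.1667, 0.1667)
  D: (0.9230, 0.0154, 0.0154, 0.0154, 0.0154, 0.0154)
C > B > A > D

Key insight: Entropy is maximized by uniform distributions and minimized by concentrated distributions.

Entropies:
  H(A) = 1.9733 bits
  H(B) = 2.3589 bits
  H(C) = 2.5850 bits
  H(D) = 0.5703 bits

Ranking: C > B > A > D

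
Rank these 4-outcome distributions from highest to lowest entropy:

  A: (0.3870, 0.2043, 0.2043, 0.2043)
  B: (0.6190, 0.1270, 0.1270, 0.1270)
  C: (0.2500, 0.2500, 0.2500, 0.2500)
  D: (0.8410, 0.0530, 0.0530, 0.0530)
C > A > B > D

Key insight: Entropy is maximized by uniform distributions and minimized by concentrated distributions.

Entropies:
  H(A) = 1.9344 bits
  H(B) = 1.5626 bits
  H(C) = 2.0000 bits
  H(D) = 0.8839 bits

Ranking: C > A > B > D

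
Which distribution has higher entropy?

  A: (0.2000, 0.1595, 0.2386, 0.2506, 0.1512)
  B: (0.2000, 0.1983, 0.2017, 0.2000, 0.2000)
B

Both distributions are close to uniform, making this a harder comparison.

H(A) = 2.2926 bits
H(B) = 2.3219 bits

The distribution closer to uniform has higher entropy.
Answer: B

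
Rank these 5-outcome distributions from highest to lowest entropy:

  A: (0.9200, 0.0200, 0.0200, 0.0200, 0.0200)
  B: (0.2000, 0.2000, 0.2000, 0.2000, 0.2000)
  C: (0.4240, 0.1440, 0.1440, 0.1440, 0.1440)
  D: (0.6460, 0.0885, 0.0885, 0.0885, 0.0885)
B > C > D > A

Key insight: Entropy is maximized by uniform distributions and minimized by concentrated distributions.

Entropies:
  H(A) = 0.5622 bits
  H(B) = 2.3219 bits
  H(C) = 2.1353 bits
  H(D) = 1.6456 bits

Ranking: B > C > D > A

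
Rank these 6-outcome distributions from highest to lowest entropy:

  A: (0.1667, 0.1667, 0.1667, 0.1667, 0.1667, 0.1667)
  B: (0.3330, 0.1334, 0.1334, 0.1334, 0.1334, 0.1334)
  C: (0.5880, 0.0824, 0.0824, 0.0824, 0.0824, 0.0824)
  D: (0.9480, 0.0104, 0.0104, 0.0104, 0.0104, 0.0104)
A > B > C > D

Key insight: Entropy is maximized by uniform distributions and minimized by concentrated distributions.

Entropies:
  H(A) = 2.5850 bits
  H(B) = 2.4667 bits
  H(C) = 1.9342 bits
  H(D) = 0.4156 bits

Ranking: A > B > C > D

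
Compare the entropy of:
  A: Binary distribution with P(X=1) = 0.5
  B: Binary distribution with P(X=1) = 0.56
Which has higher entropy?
A

For binary distributions, entropy is maximized at p=0.5 and decreases as p moves toward 0 or 1.

H(A) = H(0.5) = 1.0000 bits
H(B) = H(0.56) = 0.9896 bits

Distribution A (p=0.5) is closer to uniform (p=0.5), so it has higher entropy.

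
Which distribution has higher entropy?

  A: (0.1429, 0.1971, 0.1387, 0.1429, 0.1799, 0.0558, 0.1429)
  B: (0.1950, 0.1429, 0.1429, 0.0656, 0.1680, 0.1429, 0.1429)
B

Both distributions are close to uniform, making this a harder comparison.

H(A) = 2.7377 bits
H(B) = 2.7542 bits

The distribution closer to uniform has higher entropy.
Answer: B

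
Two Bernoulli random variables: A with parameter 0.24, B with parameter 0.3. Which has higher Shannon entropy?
B

For binary distributions, entropy is maximized at p=0.5 and decreases as p moves toward 0 or 1.

H(A) = H(0.24) = 0.7950 bits
H(B) = H(0.3) = 0.8813 bits

Distribution B (p=0.3) is closer to uniform (p=0.5), so it has higher entropy.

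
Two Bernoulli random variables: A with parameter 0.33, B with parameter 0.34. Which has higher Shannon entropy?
B

For binary distributions, entropy is maximized at p=0.5 and decreases as p moves toward 0 or 1.

H(A) = H(0.33) = 0.9149 bits
H(B) = H(0.34) = 0.9248 bits

Distribution B (p=0.34) is closer to uniform (p=0.5), so it has higher entropy.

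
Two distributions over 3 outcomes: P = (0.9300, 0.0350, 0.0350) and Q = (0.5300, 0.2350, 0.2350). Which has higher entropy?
Q

P is highly concentrated on one outcome (93%), making it nearly deterministic. Q spreads its mass more evenly (max 53%). The more spread-out distribution has higher entropy: H(P) ≈ 0.436 bits, H(Q) ≈ 1.467 bits.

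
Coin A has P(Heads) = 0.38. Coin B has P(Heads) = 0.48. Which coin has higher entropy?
B

For binary distributions, entropy is maximized at p=0.5 and decreases as p moves toward 0 or 1.

H(A) = H(0.38) = 0.9580 bits
H(B) = H(0.48) = 0.9988 bits

Distribution B (p=0.48) is closer to uniform (p=0.5), so it has higher entropy.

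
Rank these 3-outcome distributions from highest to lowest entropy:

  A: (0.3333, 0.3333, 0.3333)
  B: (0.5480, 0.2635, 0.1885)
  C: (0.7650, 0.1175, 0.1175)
A > B > C

Key insight: Entropy is maximized by uniform distributions and minimized by concentrated distributions.

- Uniform distributions have maximum entropy log₂(3) = 1.5850 bits
- The more "peaked" or concentrated a distribution, the lower its entropy

Entropies:
  H(A) = 1.5850 bits
  H(B) = 1.4363 bits
  H(C) = 1.0216 bits

Ranking: A > B > C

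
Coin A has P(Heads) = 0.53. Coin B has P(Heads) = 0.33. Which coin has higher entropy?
A

For binary distributions, entropy is maximized at p=0.5 and decreases as p moves toward 0 or 1.

H(A) = H(0.53) = 0.9974 bits
H(B) = H(0.33) = 0.9149 bits

Distribution A (p=0.53) is closer to uniform (p=0.5), so it has higher entropy.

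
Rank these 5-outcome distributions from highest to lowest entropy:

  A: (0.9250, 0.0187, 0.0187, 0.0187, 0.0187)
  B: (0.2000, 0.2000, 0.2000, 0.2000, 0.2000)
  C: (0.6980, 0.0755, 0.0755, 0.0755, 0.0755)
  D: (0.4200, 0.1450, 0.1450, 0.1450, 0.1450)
B > D > C > A

Key insight: Entropy is maximized by uniform distributions and minimized by concentrated distributions.

Entropies:
  H(A) = 0.5343 bits
  H(B) = 2.3219 bits
  H(C) = 1.4877 bits
  H(D) = 2.1415 bits

Ranking: B > D > C > A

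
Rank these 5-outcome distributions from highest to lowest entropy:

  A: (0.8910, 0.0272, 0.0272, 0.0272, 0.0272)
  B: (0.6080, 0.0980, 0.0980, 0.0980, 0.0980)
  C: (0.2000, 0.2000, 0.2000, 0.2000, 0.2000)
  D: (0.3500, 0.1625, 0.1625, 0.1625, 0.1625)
C > D > B > A

Key insight: Entropy is maximized by uniform distributions and minimized by concentrated distributions.

Entropies:
  H(A) = 0.7149 bits
  H(B) = 1.7501 bits
  H(C) = 2.3219 bits
  H(D) = 2.2341 bits

Ranking: C > D > B > A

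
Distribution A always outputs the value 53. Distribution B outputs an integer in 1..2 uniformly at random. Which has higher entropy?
B

A is deterministic, so H(A) = 0. B is uniform over 2 outcomes, so H(B) = log₂(2) = 1.000 bits. Any distribution with genuine randomness has higher entropy than a deterministic one.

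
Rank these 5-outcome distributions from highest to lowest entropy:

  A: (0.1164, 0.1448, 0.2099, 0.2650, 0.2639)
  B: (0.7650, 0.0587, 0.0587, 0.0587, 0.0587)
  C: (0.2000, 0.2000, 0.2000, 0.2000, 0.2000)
C > A > B

Key insight: Entropy is maximized by uniform distributions and minimized by concentrated distributions.

- Uniform distributions have maximum entropy log₂(5) = 2.3219 bits
- The more "peaked" or concentrated a distribution, the lower its entropy

Entropies:
  H(A) = 2.2526 bits
  H(B) = 1.2566 bits
  H(C) = 2.3219 bits

Ranking: C > A > B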